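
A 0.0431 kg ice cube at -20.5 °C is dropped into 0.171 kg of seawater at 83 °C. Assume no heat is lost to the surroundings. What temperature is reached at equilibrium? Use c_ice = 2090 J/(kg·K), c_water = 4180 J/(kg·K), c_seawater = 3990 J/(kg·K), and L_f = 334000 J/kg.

Taking heat into each body as positive, Σ m c ΔT = 0:
ice -20.5→0 °C: 0.0431·2090·20.5 = 1846.6; fusion: m_ice L_f = 0.0431·334000 = 14395; meltwater 0→T: 0.0431·4180·T = 180.16 T; seawater: 682.29(T − 83)
862.45 T = 56630 − 16242 = 40388
T ≈ 46.83 °C (positive, so assuming full melt was valid).

T_f ≈ 46.8 °C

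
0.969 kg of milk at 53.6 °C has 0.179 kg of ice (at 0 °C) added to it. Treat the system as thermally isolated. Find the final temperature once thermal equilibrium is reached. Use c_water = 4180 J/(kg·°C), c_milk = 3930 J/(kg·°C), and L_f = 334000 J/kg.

Taking heat into each body as positive, Σ m c ΔT = 0:
latent heat to melt: 0.179×334000 = 59786; meltwater 0→T: 0.179×4180×T = 748.22 T; milk: 3808.2(T − 53.6)
4556.4 T = 204118 − 59786 = 144332
T ≈ 31.68 °C — above 0 °C, consistent with complete melting.

T_f ≈ 31.7 °C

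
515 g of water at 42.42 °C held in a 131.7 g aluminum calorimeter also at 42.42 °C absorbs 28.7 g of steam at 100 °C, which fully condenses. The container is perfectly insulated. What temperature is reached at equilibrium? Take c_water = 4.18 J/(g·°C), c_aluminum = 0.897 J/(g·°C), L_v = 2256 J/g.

Heat gained plus heat lost sum to zero:
condense steam: −28.7×2256 = −64747; condensed water 100 °C→T: 119.97(T − 100); original water: 2152.7(T − 42.42); cup: 118.13(T − 42.42)
2390.8 T = 64747 + 11997 + 96329 = 173073
T ≈ 72.39 °C, under the boiling point, so the assumption holds.

T_f ≈ 72.4 °C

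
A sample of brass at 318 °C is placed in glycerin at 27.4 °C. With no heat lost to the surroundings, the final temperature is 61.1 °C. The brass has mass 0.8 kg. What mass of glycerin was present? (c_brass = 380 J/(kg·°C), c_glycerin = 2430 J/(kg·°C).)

Let T be the final temperature. ΣQ_i = 0:
0.8×380×(61.1 − 318) + m×2430×(61.1 − 27.4) = 0
81891 m = 78098
m = 78098/81891 ≈ 0.9537 kg

m ≈ 0.954 kg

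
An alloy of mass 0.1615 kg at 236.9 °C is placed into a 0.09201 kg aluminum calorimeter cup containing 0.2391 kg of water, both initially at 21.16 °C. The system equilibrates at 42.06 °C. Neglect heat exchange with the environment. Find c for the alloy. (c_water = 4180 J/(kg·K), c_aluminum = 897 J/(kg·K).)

c ≈ 719 J/(kg·K)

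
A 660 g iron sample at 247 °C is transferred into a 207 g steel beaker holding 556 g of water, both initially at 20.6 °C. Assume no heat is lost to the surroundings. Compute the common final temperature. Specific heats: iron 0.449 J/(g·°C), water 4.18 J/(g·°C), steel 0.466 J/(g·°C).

T_f ≈ 45.3 °C

Heat gained plus heat lost sum to zero:
660*0.449*(T − 247) + 556*4.18*(T − 20.6) + 207*0.466*(T − 20.6) = 0
296.34(T − 247) + 2324.1(T − 20.6) + 96.46(T − 20.6) = 0
(296.34 + 2324.1 + 96.46) T = 296.34*247 + 2324.1*20.6 + 96.46*20.6
T = 123059 / 2716.9 = 45.3 °C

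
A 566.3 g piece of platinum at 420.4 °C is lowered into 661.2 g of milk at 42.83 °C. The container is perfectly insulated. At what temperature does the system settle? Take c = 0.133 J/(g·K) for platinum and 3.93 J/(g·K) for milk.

T_f ≈ 53.5 °C

Setting the total heat transfer to zero:
566.3·0.133·(T − 420.4) + 661.2·3.93·(T − 42.83) = 0
(75.32 + 2598.5) T = 75.32·420.4 + 2598.5·42.83
T = 142958/2673.8 ≈ 53.47 °C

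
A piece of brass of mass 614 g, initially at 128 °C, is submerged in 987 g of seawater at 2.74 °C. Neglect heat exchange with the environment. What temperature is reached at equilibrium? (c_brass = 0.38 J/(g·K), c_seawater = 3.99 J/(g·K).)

T_f ≈ 9.7 °C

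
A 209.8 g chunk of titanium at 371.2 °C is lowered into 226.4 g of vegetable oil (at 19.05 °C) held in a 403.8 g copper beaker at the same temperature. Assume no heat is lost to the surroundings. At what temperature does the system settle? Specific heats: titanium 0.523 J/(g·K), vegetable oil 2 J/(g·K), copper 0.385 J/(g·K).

T_f ≈ 72.9 °C

Conservation of energy gives ΣQ = 0:
209.8×0.523×(T − 371.2) + 226.4×2×(T − 19.05) + 403.8×0.385×(T − 19.05) = 0
109.73(T − 371.2) + 452.8(T − 19.05) + 155.46(T − 19.05) = 0
(109.73 + 452.8 + 155.46) T = 109.73×371.2 + 452.8×19.05 + 155.46×19.05
T = 52317 / 717.99 = 72.9 °C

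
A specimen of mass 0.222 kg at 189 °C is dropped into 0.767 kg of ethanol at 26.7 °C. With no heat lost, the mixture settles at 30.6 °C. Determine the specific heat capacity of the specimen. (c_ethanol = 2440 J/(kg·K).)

c ≈ 208 J/(kg·K)

Conservation of energy gives ΣQ = 0:
0.222×c×(30.6 − 189) + 0.767×2440×(30.6 − 26.7) = 0
-35.16 c = -7298.8
c = -7298.8/-35.16 ≈ 207.6 J/(kg·K)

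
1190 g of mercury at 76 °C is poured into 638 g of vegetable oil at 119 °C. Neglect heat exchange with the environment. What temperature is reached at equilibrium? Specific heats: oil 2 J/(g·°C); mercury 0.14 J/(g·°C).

Let T be the final temperature. ΣQ_i = 0:
638·2·(T − 119) + 1190·0.14·(T − 76) = 0
1442.6 T = 164506
T = 164506/1442.6 ≈ 114.03 °C

T_f ≈ 114.0 °C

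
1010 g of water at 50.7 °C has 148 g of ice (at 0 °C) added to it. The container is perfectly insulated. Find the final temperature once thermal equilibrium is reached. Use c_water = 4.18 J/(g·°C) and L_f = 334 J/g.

Energy balance with sensible and latent terms:
latent heat to melt: 148×334 = 49432
  warm the meltwater: 618.64 T
  water: 4221.8(T − 50.7)
4840.4 T = 214045 − 49432 = 164613
T ≈ 34.01 °C — above 0 °C, consistent with complete melting.

T_f ≈ 34.0 °C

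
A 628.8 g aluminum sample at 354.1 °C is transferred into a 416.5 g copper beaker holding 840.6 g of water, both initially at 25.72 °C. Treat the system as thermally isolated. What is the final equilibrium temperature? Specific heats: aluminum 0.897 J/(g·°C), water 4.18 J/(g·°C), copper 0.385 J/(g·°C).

T_f ≈ 69.4 °C

Let T be the final temperature. ΣQ_i = 0:
628.8×0.897×(T − 354.1) + 840.6×4.18×(T − 25.72) + 416.5×0.385×(T − 25.72) = 0
564.03(T − 354.1) + 3513.7(T − 25.72) + 160.35(T − 25.72) = 0
4238.1 T = 294221
T = 294221/4238.1 ≈ 69.42 °C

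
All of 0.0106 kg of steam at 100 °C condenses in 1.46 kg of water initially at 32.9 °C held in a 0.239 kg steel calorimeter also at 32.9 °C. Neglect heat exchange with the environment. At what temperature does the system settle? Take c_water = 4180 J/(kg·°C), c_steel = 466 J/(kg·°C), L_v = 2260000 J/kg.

Setting the total heat transfer to zero:
latent heat released on condensation: 0.0106×2260000 = 23956
  condensate cools 100→T: 0.0106×4180×(T − 100) = 44.31(T − 100)
  original water: 6102.8(T − 32.9)
  steel cup: 0.239×466×(T − 32.9) = 111.37(T − 32.9)
6258.5 T = 23956 + 4430.8 + 204446 = 232833
T ≈ 37.20 °C (< 100 °C, so full condensation is consistent).

T_f ≈ 37.2 °C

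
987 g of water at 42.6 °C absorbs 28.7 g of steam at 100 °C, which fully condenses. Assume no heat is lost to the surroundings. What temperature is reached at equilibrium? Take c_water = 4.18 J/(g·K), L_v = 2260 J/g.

T_f ≈ 59.5 °C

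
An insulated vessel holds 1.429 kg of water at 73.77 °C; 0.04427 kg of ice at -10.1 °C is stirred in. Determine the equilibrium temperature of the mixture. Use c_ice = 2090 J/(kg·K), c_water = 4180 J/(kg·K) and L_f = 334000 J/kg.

T_f ≈ 69.0 °C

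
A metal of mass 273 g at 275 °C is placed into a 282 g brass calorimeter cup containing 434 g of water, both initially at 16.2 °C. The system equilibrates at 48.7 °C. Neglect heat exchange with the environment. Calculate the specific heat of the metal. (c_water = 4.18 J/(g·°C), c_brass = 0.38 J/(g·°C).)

Setting the total heat transfer to zero:
273·c·(48.7 − 275) + 434·4.18·(48.7 − 16.2) + 282·0.38·(48.7 − 16.2) = 0
-61780 c = -62442
c = -62442/-61780 ≈ 1.011 J/(g·°C)

c ≈ 1.01 J/(g·°C)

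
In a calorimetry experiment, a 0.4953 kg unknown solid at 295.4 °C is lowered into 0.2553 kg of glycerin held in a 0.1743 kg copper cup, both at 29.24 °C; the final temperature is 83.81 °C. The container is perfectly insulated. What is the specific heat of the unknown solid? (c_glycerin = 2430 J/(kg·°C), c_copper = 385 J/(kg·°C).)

Conservation of energy gives ΣQ = 0:
0.4953·c·(83.81 − 295.4) + 0.2553·2430·(83.81 − 29.24) + 0.1743·385·(83.81 − 29.24) = 0
-104.8 c = -37516
c = -37516/-104.8 ≈ 358 J/(kg·°C)

c ≈ 358 J/(kg·°C)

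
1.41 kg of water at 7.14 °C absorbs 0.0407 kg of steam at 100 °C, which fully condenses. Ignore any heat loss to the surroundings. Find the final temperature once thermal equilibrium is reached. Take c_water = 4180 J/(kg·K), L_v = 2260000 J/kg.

T_f ≈ 24.9 °C

Energy conservation, ΣQ = 0:
steam→water at 100 °C releases m L_v = 0.0407×2260000 = 91982
  condensed water 100 °C→T: 170.13(T − 100)
  water warms: 1.41×4180×(T − 7.14) = 5893.8(T − 7.14)
6063.9 T = 91982 + 17013 + 42082 = 151076
T ≈ 24.91 °C, under the boiling point, so the assumption holds.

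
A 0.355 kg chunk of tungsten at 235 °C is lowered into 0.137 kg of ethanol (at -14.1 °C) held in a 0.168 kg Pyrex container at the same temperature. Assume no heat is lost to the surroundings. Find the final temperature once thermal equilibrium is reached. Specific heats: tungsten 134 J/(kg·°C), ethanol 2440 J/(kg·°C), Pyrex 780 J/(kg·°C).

T_f ≈ 9.0 °C

T_f is the heat-capacity-weighted average of the initial temperatures:
T_f = (47.57·235 + 334.28·(-14.1) + 131.04·(-14.1)) / (47.57 + 334.28 + 131.04)
    = 4617.9 / 512.89 ≈ 9.00 °C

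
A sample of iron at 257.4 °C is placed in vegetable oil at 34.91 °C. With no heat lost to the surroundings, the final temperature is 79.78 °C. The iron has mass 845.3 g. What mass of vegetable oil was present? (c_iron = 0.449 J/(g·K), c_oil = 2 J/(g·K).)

Net heat exchanged in the isolated system is zero:
845.3·0.449·(79.78 − 257.4) + m·2·(79.78 − 34.91) = 0
89.74 m = 67414
m = 67414/89.74 ≈ 751.2 g

m ≈ 751 g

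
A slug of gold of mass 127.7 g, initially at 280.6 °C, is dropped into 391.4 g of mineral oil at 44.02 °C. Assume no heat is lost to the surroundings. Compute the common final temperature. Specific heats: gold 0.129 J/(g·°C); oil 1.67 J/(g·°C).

T_f ≈ 49.8 °C

Taking heat into each body as positive, Σ m c ΔT = 0:
127.7*0.129*(T − 280.6) + 391.4*1.67*(T − 44.02) = 0
16.47(T − 280.6) + 653.64(T − 44.02) = 0
(16.47 + 653.64) T = 16.47*280.6 + 653.64*44.02
T = 33396 / 670.11 = 49.8 °C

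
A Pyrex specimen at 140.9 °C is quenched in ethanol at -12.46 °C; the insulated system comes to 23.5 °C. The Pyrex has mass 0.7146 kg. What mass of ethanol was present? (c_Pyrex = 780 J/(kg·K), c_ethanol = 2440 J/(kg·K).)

m ≈ 0.746 kg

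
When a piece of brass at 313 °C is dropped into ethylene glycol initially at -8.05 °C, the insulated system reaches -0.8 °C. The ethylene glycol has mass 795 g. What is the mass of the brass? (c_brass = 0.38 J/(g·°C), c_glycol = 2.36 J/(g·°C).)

Taking heat into each body as positive, Σ m c ΔT = 0:
m·0.38·(-0.8 − 313) + 795·2.36·(-0.8 − (-8.05)) = 0
-119.24 m = -13602
m = -13602/-119.24 ≈ 114.1 g

m ≈ 114 g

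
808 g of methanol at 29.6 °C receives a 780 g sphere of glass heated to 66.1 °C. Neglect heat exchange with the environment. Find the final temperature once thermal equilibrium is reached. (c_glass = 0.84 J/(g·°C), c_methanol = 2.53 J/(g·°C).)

|Q_glass| = |Q_methanol|:
780*0.84*(66.1 − T) = 808*2.53*(T − 29.6)
655.2(66.1 − T) = 2044.2(T − 29.6)
2699.4 T = 103818  ⇒  T ≈ 38.46 °C

T_f ≈ 38.5 °C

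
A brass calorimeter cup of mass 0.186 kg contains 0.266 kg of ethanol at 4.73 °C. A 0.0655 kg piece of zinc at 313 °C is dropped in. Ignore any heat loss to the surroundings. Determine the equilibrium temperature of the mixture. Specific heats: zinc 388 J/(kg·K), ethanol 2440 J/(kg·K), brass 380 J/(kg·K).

T_f ≈ 15.2 °C

Taking heat into each body as positive, Σ m c ΔT = 0:
0.0655*388*(T − 313) + 0.266*2440*(T − 4.73) + 0.186*380*(T − 4.73) = 0
745.13 T = 11359
T ≈ 15.24 °C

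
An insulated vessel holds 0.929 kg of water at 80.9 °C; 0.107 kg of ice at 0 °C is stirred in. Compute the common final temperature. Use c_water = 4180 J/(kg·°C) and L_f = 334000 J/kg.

Setting the total heat transfer to zero:
fusion: m_ice L_f = 0.107·334000 = 35738; warm the meltwater: 447.26 T; water cools: 0.929·4180·(T − 80.9) = 3883.2(T − 80.9)
4330.5 T = 314152 − 35738 = 278414
T ≈ 64.29 °C. Since T > 0 °C, the all-ice-melts assumption holds.

T_f ≈ 64.3 °C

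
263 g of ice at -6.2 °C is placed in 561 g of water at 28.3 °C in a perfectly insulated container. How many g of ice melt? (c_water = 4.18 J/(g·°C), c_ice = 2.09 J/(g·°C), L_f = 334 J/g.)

Heat available from the water dropping to 0 °C: 561×4.18×28.3 = 66363 J.
Warming the ice to 0 °C takes 263×2.09×6.2 = 3408 J, leaving 62955 J for melting.
To melt every bit of ice: 263×334 = 87842 J.
That's not enough to melt it all — equilibrium is at 0 °C with ice remaining.
Mass melted = 62955/334 ≈ 188.5 g.

m_melted ≈ 188 g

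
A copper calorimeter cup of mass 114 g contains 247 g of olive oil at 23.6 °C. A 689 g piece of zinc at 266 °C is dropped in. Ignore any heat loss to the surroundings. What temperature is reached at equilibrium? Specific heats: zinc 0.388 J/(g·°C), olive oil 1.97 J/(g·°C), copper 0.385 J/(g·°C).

T_f ≈ 104.8 °C

Heat gained plus heat lost sum to zero:
689×0.388×(T − 266) + 247×1.97×(T − 23.6) + 114×0.385×(T − 23.6) = 0
267.33(T − 266) + 486.59(T − 23.6) + 43.89(T − 23.6) = 0
797.81 T = 83630
T = 83630 / 797.81 = 105 °C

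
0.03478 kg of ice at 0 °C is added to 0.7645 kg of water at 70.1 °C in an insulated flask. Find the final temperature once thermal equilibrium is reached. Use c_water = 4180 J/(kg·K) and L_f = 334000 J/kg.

T_f ≈ 63.6 °C

Energy balance with sensible and latent terms:
melt ice: 0.03478·334000 = 11617
  meltwater 0→T: 0.03478·4180·T = 145.38 T
  water: 3195.6(T − 70.1)
3341 T = 224012 − 11617 = 212396
T ≈ 63.57 °C. Since T > 0 °C, the all-ice-melts assumption holds.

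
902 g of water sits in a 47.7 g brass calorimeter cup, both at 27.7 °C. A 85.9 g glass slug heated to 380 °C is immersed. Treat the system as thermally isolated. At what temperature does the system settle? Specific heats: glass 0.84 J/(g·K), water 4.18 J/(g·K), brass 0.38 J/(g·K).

Let T be the final temperature. ΣQ_i = 0:
85.9×0.84×(T − 380) + 902×4.18×(T − 27.7) + 47.7×0.38×(T − 27.7) = 0
(72.16 + 3770.4 + 18.13) T = 72.16×380 + 3770.4×27.7 + 18.13×27.7
T ≈ 34.28 °C

T_f ≈ 34.3 °C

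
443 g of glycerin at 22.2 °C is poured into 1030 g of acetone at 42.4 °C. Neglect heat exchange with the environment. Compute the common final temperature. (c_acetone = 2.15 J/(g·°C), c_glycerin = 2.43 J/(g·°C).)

T_f ≈ 35.8 °C

Let T be the final temperature. ΣQ_i = 0:
1030×2.15×(T − 42.4) + 443×2.43×(T − 22.2) = 0
2214.5(T − 42.4) + 1076.5(T − 22.2) = 0
(2214.5 + 1076.5) T = 2214.5×42.4 + 1076.5×22.2
T = 117793 / 3291 = 35.8 °C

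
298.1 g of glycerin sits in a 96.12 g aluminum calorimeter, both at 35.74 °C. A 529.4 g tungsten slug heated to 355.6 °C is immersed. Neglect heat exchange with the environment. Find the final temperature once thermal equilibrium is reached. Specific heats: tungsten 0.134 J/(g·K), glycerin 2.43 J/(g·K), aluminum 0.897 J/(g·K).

T_f ≈ 61.5 °C

Conservation of energy gives ΣQ = 0:
529.4·0.134·(T − 355.6) + 298.1·2.43·(T − 35.74) + 96.12·0.897·(T − 35.74) = 0
70.94(T − 355.6) + 724.38(T − 35.74) + 86.22(T − 35.74) = 0
(70.94 + 724.38 + 86.22) T = 70.94·355.6 + 724.38·35.74 + 86.22·35.74
T ≈ 61.48 °C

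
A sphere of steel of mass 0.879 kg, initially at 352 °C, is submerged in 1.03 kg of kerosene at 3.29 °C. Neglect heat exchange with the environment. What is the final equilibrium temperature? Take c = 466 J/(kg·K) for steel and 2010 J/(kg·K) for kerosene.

|Q_steel| = |Q_kerosene|:
0.879×466×(352 − T) = 1.03×2010×(T − 3.29)
409.61(352 − T) = 2070.3(T − 3.29)
2479.9 T = 150995  ⇒  T ≈ 60.89 °C

T_f ≈ 60.9 °C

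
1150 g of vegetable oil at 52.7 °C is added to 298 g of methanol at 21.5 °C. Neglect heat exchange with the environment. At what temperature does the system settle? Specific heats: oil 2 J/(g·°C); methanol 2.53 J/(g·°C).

T_f ≈ 45.0 °C

Conservation of energy gives ΣQ = 0:
1150×2×(T − 52.7) + 298×2.53×(T − 21.5) = 0
2300(T − 52.7) + 753.94(T − 21.5) = 0
(2300 + 753.94) T = 2300×52.7 + 753.94×21.5
T = 137420/3053.9 ≈ 45.00 °C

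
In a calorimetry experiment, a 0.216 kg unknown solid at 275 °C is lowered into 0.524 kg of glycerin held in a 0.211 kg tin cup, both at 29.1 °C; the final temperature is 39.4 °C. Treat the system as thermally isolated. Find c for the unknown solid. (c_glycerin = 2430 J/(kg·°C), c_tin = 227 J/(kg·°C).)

Conservation of energy gives ΣQ = 0:
0.216·c·(39.4 − 275) + 0.524·2430·(39.4 − 29.1) + 0.211·227·(39.4 − 29.1) = 0
-50.89 c = -13609
c = -13609/-50.89 ≈ 267.4 J/(kg·°C)

c ≈ 267 J/(kg·°C)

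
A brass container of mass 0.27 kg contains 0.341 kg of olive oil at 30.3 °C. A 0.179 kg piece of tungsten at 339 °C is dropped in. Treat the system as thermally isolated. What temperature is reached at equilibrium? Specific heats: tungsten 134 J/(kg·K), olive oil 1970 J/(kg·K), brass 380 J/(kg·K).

T_f ≈ 39.6 °C

With ΣQ=0 the equilibrium temperature is the m·c-weighted mean:
T_f = (23.99×339 + 671.77×30.3 + 102.6×30.3) / (23.99 + 671.77 + 102.6)
    = 31595 / 798.36 ≈ 39.57 °C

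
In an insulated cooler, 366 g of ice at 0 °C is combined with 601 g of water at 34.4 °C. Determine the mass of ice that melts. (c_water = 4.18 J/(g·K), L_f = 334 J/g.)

m_melted ≈ 259 g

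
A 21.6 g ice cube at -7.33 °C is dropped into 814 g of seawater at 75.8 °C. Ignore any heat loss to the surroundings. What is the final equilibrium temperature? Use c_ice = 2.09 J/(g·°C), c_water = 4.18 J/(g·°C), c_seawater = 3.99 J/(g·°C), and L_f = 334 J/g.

T_f ≈ 71.5 °C

Setting the total heat transfer to zero:
ice -7.33→0 °C: 21.6·2.09·7.33 = 330.91
  fusion: m_ice L_f = 21.6·334 = 7214.4
  meltwater 0→T: 21.6·4.18·T = 90.29 T
  seawater cools: 814·3.99·(T − 75.8) = 3247.9(T − 75.8)
3338.1 T = 246188 − 7545.3 = 238642
T ≈ 71.49 °C (positive, so assuming full melt was valid).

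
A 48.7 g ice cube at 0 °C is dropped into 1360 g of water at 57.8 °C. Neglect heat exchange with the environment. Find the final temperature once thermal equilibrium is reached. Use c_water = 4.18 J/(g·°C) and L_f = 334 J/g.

Energy conservation, ΣQ = 0:
fusion: m_ice L_f = 48.7×334 = 16266; meltwater 0→T: 48.7×4.18×T = 203.57 T; water cools: 1360×4.18×(T − 57.8) = 5684.8(T − 57.8)
5888.4 T = 328581 − 16266 = 312316
T ≈ 53.04 °C. Since T > 0 °C, the all-ice-melts assumption holds.

T_f ≈ 53.0 °C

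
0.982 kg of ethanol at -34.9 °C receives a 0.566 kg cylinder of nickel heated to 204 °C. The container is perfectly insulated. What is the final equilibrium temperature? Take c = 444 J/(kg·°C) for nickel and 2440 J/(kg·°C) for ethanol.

T_f = Σ m_i c_i T_i / Σ m_i c_i:
T_f = (251.3*204 + 2396.1*(-34.9)) / (251.3 + 2396.1)
    = -32357 / 2647.4 ≈ -12.22 °C

T_f ≈ -12.2 °C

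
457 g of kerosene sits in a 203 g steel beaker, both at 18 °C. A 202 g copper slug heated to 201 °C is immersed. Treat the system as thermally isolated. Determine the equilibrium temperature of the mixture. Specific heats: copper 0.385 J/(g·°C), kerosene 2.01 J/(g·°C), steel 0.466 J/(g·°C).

T_f ≈ 31.0 °C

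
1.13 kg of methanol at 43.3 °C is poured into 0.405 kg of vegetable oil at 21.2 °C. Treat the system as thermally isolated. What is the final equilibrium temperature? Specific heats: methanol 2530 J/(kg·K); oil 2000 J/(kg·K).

T_f is the heat-capacity-weighted average of the initial temperatures:
T_f = (2858.9·43.3 + 810·21.2) / (2858.9 + 810)
    = 140962 / 3668.9 ≈ 38.42 °C

T_f ≈ 38.4 °C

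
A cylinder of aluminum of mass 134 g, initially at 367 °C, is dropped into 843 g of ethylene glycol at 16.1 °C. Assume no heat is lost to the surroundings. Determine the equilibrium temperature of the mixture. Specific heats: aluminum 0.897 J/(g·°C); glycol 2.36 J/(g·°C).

With ΣQ=0 the equilibrium temperature is the m·c-weighted mean:
T_f = (120.2*367 + 1989.5*16.1) / (120.2 + 1989.5)
    = 76143 / 2109.7 ≈ 36.09 °C

T_f ≈ 36.1 °C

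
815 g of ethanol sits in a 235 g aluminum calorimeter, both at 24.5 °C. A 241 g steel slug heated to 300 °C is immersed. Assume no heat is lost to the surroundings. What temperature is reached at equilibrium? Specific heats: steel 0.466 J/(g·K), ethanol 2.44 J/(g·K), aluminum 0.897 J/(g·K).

T_f ≈ 37.9 °C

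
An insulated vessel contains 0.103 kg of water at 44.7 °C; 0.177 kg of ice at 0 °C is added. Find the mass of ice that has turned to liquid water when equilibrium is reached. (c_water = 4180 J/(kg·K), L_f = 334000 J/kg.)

Water can give up m c ΔT = 0.103·4180·44.7 = 19245 J before reaching 0 °C.
Melting all 0.177 kg of ice would need 0.177·334000 = 59118 J.
19245 J < 59118 J, so only part of the ice melts and the system sits at 0 °C.
m_melted·334000 = 19245  ⇒  m_melted ≈ 0.05762 kg.

m_melted ≈ 0.0576 kg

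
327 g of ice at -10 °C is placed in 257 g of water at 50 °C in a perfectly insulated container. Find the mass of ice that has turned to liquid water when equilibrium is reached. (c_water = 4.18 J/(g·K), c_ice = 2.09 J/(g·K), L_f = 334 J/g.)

Cooling the water to 0 °C releases 257×4.18×50 = 53713 J.
Of that, 327×2.09×10 = 6834.3 J goes to bring the ice to 0 °C, leaving 46879 J.
Melting all 327 g of ice would need 327×334 = 109218 J.
Since 46879 < 109218 J, not all the ice melts; equilibrium is at 0 °C.
Mass melted = 46879/334 ≈ 140.4 g.

m_melted ≈ 140 g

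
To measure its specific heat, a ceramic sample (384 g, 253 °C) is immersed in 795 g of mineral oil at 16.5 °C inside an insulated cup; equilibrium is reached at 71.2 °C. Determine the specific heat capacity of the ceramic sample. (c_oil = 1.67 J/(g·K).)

c ≈ 1.04 J/(g·K)

Energy conservation, ΣQ = 0:
384×c×(71.2 − 253) + 795×1.67×(71.2 − 16.5) = 0
-69811 c = -72622
c = -72622/-69811 ≈ 1.04 J/(g·K)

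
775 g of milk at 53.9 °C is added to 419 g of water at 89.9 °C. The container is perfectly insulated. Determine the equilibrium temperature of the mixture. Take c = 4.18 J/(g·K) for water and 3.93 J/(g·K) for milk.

T_f ≈ 67.0 °C

With ΣQ=0 the equilibrium temperature is the m·c-weighted mean:
T_f = (1751.4×89.9 + 3045.8×53.9) / (1751.4 + 3045.8)
    = 321619 / 4797.2 ≈ 67.04 °C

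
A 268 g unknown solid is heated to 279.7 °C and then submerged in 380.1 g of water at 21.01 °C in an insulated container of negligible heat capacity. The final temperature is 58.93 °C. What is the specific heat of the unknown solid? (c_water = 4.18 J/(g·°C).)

c ≈ 1.02 J/(g·°C)

Energy conservation, ΣQ = 0:
268×c×(58.93 − 279.7) + 380.1×4.18×(58.93 − 21.01) = 0
-59166 c = -60248
c = -60248/-59166 ≈ 1.018 J/(g·°C)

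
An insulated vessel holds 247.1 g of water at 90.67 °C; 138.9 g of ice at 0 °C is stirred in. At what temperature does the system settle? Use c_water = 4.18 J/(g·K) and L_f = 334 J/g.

Setting the total heat transfer to zero:
fusion: m_ice L_f = 138.9×334 = 46393
  warm the meltwater: 580.6 T
  water: 1032.9(T − 90.67)
1613.5 T = 93651 − 46393 = 47258
T ≈ 29.29 °C (positive, so assuming full melt was valid).

T_f ≈ 29.3 °C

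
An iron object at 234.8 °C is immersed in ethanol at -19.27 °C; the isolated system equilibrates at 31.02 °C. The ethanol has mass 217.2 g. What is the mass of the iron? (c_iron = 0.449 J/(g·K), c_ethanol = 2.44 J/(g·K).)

m ≈ 291 g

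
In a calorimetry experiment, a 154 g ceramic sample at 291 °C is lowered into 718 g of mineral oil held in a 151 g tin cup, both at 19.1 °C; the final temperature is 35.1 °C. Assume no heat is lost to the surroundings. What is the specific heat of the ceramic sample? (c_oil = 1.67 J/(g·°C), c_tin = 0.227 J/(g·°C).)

Conservation of energy gives ΣQ = 0:
154·c·(35.1 − 291) + 718·1.67·(35.1 − 19.1) + 151·0.227·(35.1 − 19.1) = 0
-39409 c = -19733
c = -19733/-39409 ≈ 0.5007 J/(g·°C)

c ≈ 0.501 J/(g·°C)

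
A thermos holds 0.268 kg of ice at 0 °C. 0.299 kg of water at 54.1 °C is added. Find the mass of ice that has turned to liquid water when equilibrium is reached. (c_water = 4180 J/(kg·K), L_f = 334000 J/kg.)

m_melted ≈ 0.202 kg

Heat available from the water dropping to 0 °C: 0.299·4180·54.1 = 67615 J.
Fully melting the ice requires m_ice L_f = 0.268·334000 = 89512 J.
That's not enough to melt it all — equilibrium is at 0 °C with ice remaining.
Mass melted = 67615/334000 ≈ 0.2024 kg.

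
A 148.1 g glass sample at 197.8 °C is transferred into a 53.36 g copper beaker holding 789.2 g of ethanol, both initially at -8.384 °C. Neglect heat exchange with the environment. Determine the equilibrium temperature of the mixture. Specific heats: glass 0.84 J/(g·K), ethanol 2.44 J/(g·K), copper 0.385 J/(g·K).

T_f ≈ 4.0 °C

Let T be the final temperature. ΣQ_i = 0:
148.1·0.84·(T − 197.8) + 789.2·2.44·(T − (-8.384)) + 53.36·0.385·(T − (-8.384)) = 0
(124.4 + 1925.6 + 20.54) T = 124.4·197.8 + 1925.6·(-8.384) + 20.54·(-8.384)
T ≈ 4.00 °C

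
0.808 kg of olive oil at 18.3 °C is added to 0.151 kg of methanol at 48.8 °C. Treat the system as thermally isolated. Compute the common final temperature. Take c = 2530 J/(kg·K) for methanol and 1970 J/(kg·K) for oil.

Let T be the final temperature. ΣQ_i = 0:
0.151*2530*(T − 48.8) + 0.808*1970*(T − 18.3) = 0
(382.03 + 1591.8) T = 382.03*48.8 + 1591.8*18.3
T ≈ 24.20 °C

T_f ≈ 24.2 °C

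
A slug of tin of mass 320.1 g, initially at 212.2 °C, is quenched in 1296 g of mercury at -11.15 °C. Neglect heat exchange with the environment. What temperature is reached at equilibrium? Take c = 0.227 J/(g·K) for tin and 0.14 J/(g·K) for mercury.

T_f ≈ 52.7 °C

T_f = Σ m_i c_i T_i / Σ m_i c_i:
T_f = (72.66·212.2 + 181.44·(-11.15)) / (72.66 + 181.44)
    = 13396 / 254.1 ≈ 52.72 °C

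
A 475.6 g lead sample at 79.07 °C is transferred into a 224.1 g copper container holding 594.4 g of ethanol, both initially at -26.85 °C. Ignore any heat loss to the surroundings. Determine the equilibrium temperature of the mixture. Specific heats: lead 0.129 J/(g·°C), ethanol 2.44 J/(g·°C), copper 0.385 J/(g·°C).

T_f ≈ -22.8 °C

Setting the total heat transfer to zero:
475.6*0.129*(T − 79.07) + 594.4*2.44*(T − (-26.85)) + 224.1*0.385*(T − (-26.85)) = 0
61.35(T − 79.07) + 1450.3(T − (-26.85)) + 86.28(T − (-26.85)) = 0
(61.35 + 1450.3 + 86.28) T = 61.35*79.07 + 1450.3*(-26.85) + 86.28*(-26.85)
T ≈ -22.78 °C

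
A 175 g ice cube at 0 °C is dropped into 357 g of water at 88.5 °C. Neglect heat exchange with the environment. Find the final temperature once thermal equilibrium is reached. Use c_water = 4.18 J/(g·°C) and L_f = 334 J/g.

T_f ≈ 33.1 °C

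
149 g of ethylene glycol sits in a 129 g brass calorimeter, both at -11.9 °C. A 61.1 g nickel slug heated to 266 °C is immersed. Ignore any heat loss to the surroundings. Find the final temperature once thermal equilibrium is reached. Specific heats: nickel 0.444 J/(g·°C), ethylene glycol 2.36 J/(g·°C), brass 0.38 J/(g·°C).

T_f ≈ 5.7 °C

Conservation of energy gives ΣQ = 0:
61.1·0.444·(T − 266) + 149·2.36·(T − (-11.9)) + 129·0.38·(T − (-11.9)) = 0
427.79 T = 2448.3
T = 2448.3/427.79 ≈ 5.72 °C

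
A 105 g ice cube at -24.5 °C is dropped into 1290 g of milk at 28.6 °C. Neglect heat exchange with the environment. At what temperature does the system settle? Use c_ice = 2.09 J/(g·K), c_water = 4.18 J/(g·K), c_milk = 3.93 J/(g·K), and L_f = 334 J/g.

T_f ≈ 19.0 °C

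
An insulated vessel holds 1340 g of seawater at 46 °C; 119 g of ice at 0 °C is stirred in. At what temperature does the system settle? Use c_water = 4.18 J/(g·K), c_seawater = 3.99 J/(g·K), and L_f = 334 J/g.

Conservation of energy gives ΣQ = 0:
melt ice: 119×334 = 39746; meltwater 0→T: 119×4.18×T = 497.42 T; seawater cools: 1340×3.99×(T − 46) = 5346.6(T − 46)
5844 T = 245944 − 39746 = 206198
T ≈ 35.28 °C — above 0 °C, consistent with complete melting.

T_f ≈ 35.3 °C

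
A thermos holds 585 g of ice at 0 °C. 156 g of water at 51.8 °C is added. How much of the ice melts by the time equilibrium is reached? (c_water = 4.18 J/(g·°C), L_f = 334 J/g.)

Heat available from the water dropping to 0 °C: 156·4.18·51.8 = 33778 J.
To melt every bit of ice: 585·334 = 195390 J.
33778 J < 195390 J, so only part of the ice melts and the system sits at 0 °C.
Mass melted = 33778/334 ≈ 101.1 g.

m_melted ≈ 101 g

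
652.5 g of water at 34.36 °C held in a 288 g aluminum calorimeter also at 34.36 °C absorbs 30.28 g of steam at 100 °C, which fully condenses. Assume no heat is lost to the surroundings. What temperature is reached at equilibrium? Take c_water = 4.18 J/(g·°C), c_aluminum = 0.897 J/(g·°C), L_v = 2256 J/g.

T_f ≈ 59.0 °C

Net heat exchanged in the isolated system is zero:
steam→water at 100 °C releases m L_v = 30.28·2256 = 68312
  condensate cools 100→T: 30.28·4.18·(T − 100) = 126.57(T − 100)
  water warms: 652.5·4.18·(T − 34.36) = 2727.4(T − 34.36)
  aluminum cup: 288·0.897·(T − 34.36) = 258.34(T − 34.36)
3112.4 T = 68312 + 12657 + 102592 = 183560
T ≈ 58.98 °C, under the boiling point, so the assumption holds.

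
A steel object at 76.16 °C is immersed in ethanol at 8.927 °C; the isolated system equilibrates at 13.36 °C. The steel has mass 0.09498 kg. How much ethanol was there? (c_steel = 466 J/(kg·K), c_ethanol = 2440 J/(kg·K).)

Net heat exchanged in the isolated system is zero:
0.09498·466·(13.36 − 76.16) + m·2440·(13.36 − 8.927) = 0
10817 m = 2779.6
m = 2779.6/10817 ≈ 0.257 kg

m ≈ 0.257 kg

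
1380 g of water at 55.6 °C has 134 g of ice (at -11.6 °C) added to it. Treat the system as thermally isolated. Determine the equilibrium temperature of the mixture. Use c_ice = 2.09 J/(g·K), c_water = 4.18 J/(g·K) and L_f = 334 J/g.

T_f ≈ 43.1 °C

Setting the total heat transfer to zero:
ice -11.6→0 °C: 134·2.09·11.6 = 3248.7; latent heat to melt: 134·334 = 44756; warm the meltwater: 560.12 T; water cools: 1380·4.18·(T − 55.6) = 5768.4(T − 55.6)
6328.5 T = 320723 − 48005 = 272718
T ≈ 43.09 °C. Since T > 0 °C, the all-ice-melts assumption holds.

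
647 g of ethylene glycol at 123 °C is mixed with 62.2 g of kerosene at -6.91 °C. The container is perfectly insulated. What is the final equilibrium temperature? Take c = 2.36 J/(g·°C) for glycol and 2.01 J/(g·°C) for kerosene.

T_f ≈ 113.2 °C

T_f is the heat-capacity-weighted average of the initial temperatures:
T_f = (1526.9*123 + 125.02*(-6.91)) / (1526.9 + 125.02)
    = 186947 / 1651.9 ≈ 113.17 °C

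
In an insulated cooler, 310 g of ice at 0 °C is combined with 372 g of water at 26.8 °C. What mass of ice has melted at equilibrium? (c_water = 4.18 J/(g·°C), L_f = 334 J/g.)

m_melted ≈ 125 g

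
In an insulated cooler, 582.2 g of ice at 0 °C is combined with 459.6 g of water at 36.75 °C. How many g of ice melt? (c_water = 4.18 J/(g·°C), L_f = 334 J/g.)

Cooling the water to 0 °C releases 459.6·4.18·36.75 = 70601 J.
Melting all 582.2 g of ice would need 582.2·334 = 194455 J.
That's not enough to melt it all — equilibrium is at 0 °C with ice remaining.
m_melt = 70601 / L_f = 211.4 g.

m_melted ≈ 211 g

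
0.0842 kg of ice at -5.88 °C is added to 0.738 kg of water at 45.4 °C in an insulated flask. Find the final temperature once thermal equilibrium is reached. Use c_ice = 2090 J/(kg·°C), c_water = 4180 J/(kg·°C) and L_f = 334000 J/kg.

T_f ≈ 32.3 °C

Conservation of energy gives ΣQ = 0:
ice -5.88→0 °C: 0.0842×2090×5.88 = 1034.8
  latent heat to melt: 0.0842×334000 = 28123
  warm the meltwater: 351.96 T
  water: 3084.8(T − 45.4)
3436.8 T = 140052 − 29158 = 110894
T ≈ 32.27 °C. Since T > 0 °C, the all-ice-melts assumption holds.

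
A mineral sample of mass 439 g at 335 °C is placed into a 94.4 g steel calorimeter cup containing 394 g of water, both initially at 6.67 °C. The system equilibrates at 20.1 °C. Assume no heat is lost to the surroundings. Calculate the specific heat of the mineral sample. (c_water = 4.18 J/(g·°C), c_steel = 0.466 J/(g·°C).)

c ≈ 0.164 J/(g·°C)

Net heat exchanged in the isolated system is zero:
439×c×(20.1 − 335) + 394×4.18×(20.1 − 6.67) + 94.4×0.466×(20.1 − 6.67) = 0
-138241 c = -22709
c = -22709/-138241 ≈ 0.1643 J/(g·°C)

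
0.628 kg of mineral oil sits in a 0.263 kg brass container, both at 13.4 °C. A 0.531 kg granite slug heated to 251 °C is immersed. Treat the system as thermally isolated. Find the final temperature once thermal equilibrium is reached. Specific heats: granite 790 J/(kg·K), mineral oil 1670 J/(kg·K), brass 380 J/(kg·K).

T_f ≈ 77.0 °C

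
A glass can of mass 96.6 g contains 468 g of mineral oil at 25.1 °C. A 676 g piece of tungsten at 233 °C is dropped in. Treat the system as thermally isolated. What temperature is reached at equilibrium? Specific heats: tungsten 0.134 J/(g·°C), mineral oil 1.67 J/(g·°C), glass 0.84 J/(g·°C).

T_f ≈ 44.9 °C

Let T be the final temperature. ΣQ_i = 0:
676·0.134·(T − 233) + 468·1.67·(T − 25.1) + 96.6·0.84·(T − 25.1) = 0
90.58(T − 233) + 781.56(T − 25.1) + 81.14(T − 25.1) = 0
(90.58 + 781.56 + 81.14) T = 90.58·233 + 781.56·25.1 + 81.14·25.1
T ≈ 44.86 °C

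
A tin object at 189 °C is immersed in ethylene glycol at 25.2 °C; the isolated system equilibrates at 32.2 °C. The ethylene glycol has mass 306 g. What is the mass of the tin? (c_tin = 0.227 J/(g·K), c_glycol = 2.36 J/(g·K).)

m ≈ 142 g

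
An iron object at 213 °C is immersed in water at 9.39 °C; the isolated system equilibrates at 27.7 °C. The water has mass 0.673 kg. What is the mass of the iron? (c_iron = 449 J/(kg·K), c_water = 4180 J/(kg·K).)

Heat lost by the iron = heat gained by the water:
m·449·(213 − 27.7) = 0.673·4180·(27.7 − 9.39)
83200 m = 51509  ⇒  m ≈ 0.6191 kg

m ≈ 0.619 kg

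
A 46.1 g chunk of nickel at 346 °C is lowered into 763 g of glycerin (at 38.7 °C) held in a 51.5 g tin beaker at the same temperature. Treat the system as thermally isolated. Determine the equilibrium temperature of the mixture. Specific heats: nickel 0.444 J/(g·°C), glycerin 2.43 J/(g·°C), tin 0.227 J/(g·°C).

T_f ≈ 42.0 °C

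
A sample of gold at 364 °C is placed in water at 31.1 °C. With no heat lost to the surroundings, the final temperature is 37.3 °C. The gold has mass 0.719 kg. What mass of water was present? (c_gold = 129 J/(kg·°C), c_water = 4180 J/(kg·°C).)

Heat lost by the gold = heat gained by the water:
0.719×129×(364 − 37.3) = m×4180×(37.3 − 31.1)
25916 m = 30302  ⇒  m ≈ 1.169 kg

m ≈ 1.17 kg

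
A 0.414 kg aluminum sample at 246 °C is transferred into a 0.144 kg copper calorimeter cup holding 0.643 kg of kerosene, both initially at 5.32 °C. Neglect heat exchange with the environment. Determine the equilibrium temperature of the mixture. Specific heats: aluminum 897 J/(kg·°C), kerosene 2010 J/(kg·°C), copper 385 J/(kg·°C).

T_f ≈ 57.3 °C

Setting the total heat transfer to zero:
0.414*897*(T − 246) + 0.643*2010*(T − 5.32) + 0.144*385*(T − 5.32) = 0
371.36(T − 246) + 1292.4(T − 5.32) + 55.44(T − 5.32) = 0
(371.36 + 1292.4 + 55.44) T = 371.36*246 + 1292.4*5.32 + 55.44*5.32
T = 98525/1719.2 ≈ 57.31 °C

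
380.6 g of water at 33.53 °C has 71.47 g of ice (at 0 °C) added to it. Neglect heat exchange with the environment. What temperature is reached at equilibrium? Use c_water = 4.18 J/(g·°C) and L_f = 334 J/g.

Let T be the final temperature. ΣQ_i = 0:
fusion: m_ice L_f = 71.47·334 = 23871
  warm the meltwater: 298.74 T
  water cools: 380.6·4.18·(T − 33.53) = 1590.9(T − 33.53)
1889.7 T = 53343 − 23871 = 29472
T ≈ 15.60 °C (positive, so assuming full melt was valid).

T_f ≈ 15.6 °C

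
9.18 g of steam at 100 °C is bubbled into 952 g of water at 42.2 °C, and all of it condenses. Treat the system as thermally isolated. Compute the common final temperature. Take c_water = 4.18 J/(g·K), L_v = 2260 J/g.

T_f ≈ 47.9 °C

Let T be the final temperature. ΣQ_i = 0:
latent heat released on condensation: 9.18·2260 = 20747; condensed water 100 °C→T: 38.37(T − 100); water warms: 952·4.18·(T − 42.2) = 3979.4(T − 42.2)
4017.7 T = 20747 + 3837.2 + 167929 = 192513
T ≈ 47.92 °C — below 100 °C, confirming all the steam condensed.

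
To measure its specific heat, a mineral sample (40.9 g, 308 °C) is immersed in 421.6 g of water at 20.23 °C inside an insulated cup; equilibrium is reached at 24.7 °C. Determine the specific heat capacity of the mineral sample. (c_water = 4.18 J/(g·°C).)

c ≈ 0.68 J/(g·°C)

Conservation of energy gives ΣQ = 0:
40.9·c·(24.7 − 308) + 421.6·4.18·(24.7 − 20.23) = 0
-11587 c = -7877.4
c = -7877.4/-11587 ≈ 0.6799 J/(g·°C)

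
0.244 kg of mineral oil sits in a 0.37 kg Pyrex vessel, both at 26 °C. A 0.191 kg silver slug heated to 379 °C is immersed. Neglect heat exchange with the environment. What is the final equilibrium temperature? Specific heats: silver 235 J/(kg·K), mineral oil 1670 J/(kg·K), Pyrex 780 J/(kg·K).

T_f ≈ 47.4 °C

With ΣQ=0 the equilibrium temperature is the m·c-weighted mean:
T_f = (44.88·379 + 407.48·26 + 288.6·26) / (44.88 + 407.48 + 288.6)
    = 35109 / 740.97 ≈ 47.38 °C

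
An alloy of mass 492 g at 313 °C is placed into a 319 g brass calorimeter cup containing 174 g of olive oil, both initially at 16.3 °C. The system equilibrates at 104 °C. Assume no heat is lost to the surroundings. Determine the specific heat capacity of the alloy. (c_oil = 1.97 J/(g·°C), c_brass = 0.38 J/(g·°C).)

c ≈ 0.396 J/(g·°C)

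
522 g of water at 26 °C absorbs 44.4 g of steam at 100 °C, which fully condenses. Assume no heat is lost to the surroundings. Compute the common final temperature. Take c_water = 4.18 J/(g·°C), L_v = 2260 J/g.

T_f ≈ 74.2 °C

Sum of m c ΔT and latent-heat terms is zero:
latent heat released on condensation: 44.4·2260 = 100344
  condensed water 100 °C→T: 185.59(T − 100)
  water warms: 522·4.18·(T − 26) = 2182(T − 26)
2367.6 T = 100344 + 18559 + 56731 = 175634
T ≈ 74.18 °C (< 100 °C, so full condensation is consistent).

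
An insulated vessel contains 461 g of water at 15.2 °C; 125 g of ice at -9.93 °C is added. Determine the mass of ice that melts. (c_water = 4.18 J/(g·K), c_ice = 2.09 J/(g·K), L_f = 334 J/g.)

Water can give up m c ΔT = 461×4.18×15.2 = 29290 J before reaching 0 °C.
Of that, 125×2.09×9.93 = 2594.2 J goes to bring the ice to 0 °C, leaving 26696 J.
Fully melting the ice requires m_ice L_f = 125×334 = 41750 J.
That's not enough to melt it all — equilibrium is at 0 °C with ice remaining.
m_melt = 26696 / L_f = 79.93 g.

m_melted ≈ 79.9 g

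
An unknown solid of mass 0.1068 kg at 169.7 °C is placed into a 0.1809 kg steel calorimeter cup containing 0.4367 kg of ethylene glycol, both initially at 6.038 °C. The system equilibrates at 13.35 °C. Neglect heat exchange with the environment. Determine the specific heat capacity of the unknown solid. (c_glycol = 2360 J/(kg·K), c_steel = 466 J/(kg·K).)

c ≈ 488 J/(kg·K)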